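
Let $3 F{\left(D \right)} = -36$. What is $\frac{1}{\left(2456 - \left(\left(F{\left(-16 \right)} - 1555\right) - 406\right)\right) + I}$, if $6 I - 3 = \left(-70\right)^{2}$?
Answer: $\frac{6}{31477} \approx 0.00019062$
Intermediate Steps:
$F{\left(D \right)} = -12$ ($F{\left(D \right)} = \frac{1}{3} \left(-36\right) = -12$)
$I = \frac{4903}{6}$ ($I = \frac{1}{2} + \frac{\left(-70\right)^{2}}{6} = \frac{1}{2} + \frac{1}{6} \cdot 4900 = \frac{1}{2} + \frac{2450}{3} = \frac{4903}{6} \approx 817.17$)
$\frac{1}{\left(2456 - \left(\left(F{\left(-16 \right)} - 1555\right) - 406\right)\right) + I} = \frac{1}{\left(2456 - \left(\left(-12 - 1555\right) - 406\right)\right) + \frac{4903}{6}} = \frac{1}{\left(2456 - \left(-1567 - 406\right)\right) + \frac{4903}{6}} = \frac{1}{\left(2456 - -1973\right) + \frac{4903}{6}} = \frac{1}{\left(2456 + 1973\right) + \frac{4903}{6}} = \frac{1}{4429 + \frac{4903}{6}} = \frac{1}{\frac{31477}{6}} = \frac{6}{31477}$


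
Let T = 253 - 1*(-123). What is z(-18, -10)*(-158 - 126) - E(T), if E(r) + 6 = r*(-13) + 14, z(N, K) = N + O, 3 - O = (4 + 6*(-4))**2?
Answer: 122740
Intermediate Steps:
T = 376 (T = 253 + 123 = 376)
O = -397 (O = 3 - (4 + 6*(-4))**2 = 3 - (4 - 24)**2 = 3 - 1*(-20)**2 = 3 - 1*400 = 3 - 400 = -397)
z(N, K) = -397 + N (z(N, K) = N - 397 = -397 + N)
E(r) = 8 - 13*r (E(r) = -6 + (r*(-13) + 14) = -6 + (-13*r + 14) = -6 + (14 - 13*r) = 8 - 13*r)
z(-18, -10)*(-158 - 126) - E(T) = (-397 - 18)*(-158 - 126) - (8 - 13*376) = -415*(-284) - (8 - 4888) = 117860 - 1*(-4880) = 117860 + 4880 = 122740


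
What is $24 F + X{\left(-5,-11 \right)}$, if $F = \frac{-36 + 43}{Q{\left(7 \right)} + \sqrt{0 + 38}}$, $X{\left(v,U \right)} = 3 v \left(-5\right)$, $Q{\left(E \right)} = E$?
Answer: $\frac{2001}{11} - \frac{168 \sqrt{38}}{11} \approx 87.762$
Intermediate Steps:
$X{\left(v,U \right)} = - 15 v$
$F = \frac{7}{7 + \sqrt{38}}$ ($F = \frac{-36 + 43}{7 + \sqrt{0 + 38}} = \frac{7}{7 + \sqrt{38}} \approx 0.53174$)
$24 F + X{\left(-5,-11 \right)} = 24 \left(\frac{49}{11} - \frac{7 \sqrt{38}}{11}\right) - -75 = \left(\frac{1176}{11} - \frac{168 \sqrt{38}}{11}\right) + 75 = \frac{2001}{11} - \frac{168 \sqrt{38}}{11}$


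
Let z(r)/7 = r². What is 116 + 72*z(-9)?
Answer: 40940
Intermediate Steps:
z(r) = 7*r²
116 + 72*z(-9) = 116 + 72*(7*(-9)²) = 116 + 72*(7*81) = 116 + 72*567 = 116 + 40824 = 40940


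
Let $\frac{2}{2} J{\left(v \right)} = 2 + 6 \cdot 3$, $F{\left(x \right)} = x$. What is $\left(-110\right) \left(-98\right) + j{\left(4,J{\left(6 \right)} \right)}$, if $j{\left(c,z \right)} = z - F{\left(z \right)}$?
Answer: $10780$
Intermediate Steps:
$J{\left(v \right)} = 20$ ($J{\left(v \right)} = 2 + 6 \cdot 3 = 2 + 18 = 20$)
$j{\left(c,z \right)} = 0$ ($j{\left(c,z \right)} = z - z = 0$)
$\left(-110\right) \left(-98\right) + j{\left(4,J{\left(6 \right)} \right)} = \left(-110\right) \left(-98\right) + 0 = 10780 + 0 = 10780$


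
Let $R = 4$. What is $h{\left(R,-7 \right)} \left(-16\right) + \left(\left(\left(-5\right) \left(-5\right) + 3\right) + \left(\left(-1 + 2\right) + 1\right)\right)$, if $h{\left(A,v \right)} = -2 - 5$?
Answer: $142$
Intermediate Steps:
$h{\left(A,v \right)} = -7$ ($h{\left(A,v \right)} = -2 - 5 = -7$)
$h{\left(R,-7 \right)} \left(-16\right) + \left(\left(\left(-5\right) \left(-5\right) + 3\right) + \left(\left(-1 + 2\right) + 1\right)\right) = \left(-7\right) \left(-16\right) + \left(\left(\left(-5\right) \left(-5\right) + 3\right) + \left(\left(-1 + 2\right) + 1\right)\right) = 112 + \left(\left(25 + 3\right) + \left(1 + 1\right)\right) = 112 + \left(28 + 2\right) = 112 + 30 = 142$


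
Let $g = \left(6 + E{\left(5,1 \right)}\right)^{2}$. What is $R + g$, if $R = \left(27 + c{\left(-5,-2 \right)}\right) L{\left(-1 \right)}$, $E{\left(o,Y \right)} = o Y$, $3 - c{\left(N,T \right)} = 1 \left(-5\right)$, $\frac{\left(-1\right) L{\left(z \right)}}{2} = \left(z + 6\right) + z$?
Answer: $-159$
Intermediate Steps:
$L{\left(z \right)} = -12 - 4 z$ ($L{\left(z \right)} = - 2 \left(\left(z + 6\right) + z\right) = - 2 \left(\left(6 + z\right) + z\right) = - 2 \left(6 + 2 z\right) = -12 - 4 z$)
$c{\left(N,T \right)} = 8$ ($c{\left(N,T \right)} = 3 - 1 \left(-5\right) = 3 - -5 = 3 + 5 = 8$)
$E{\left(o,Y \right)} = Y o$
$R = -280$ ($R = \left(27 + 8\right) \left(-12 - -4\right) = 35 \left(-12 + 4\right) = 35 \left(-8\right) = -280$)
$g = 121$ ($g = \left(6 + 1 \cdot 5\right)^{2} = \left(6 + 5\right)^{2} = 11^{2} = 121$)
$R + g = -280 + 121 = -159$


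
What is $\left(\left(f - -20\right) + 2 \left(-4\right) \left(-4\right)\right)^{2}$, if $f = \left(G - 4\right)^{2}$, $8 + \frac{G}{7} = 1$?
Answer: $8185321$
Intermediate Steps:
$G = -49$ ($G = -56 + 7 \cdot 1 = -56 + 7 = -49$)
$f = 2809$ ($f = \left(-49 - 4\right)^{2} = \left(-53\right)^{2} = 2809$)
$\left(\left(f - -20\right) + 2 \left(-4\right) \left(-4\right)\right)^{2} = \left(\left(2809 - -20\right) + 2 \left(-4\right) \left(-4\right)\right)^{2} = \left(\left(2809 + 20\right) - -32\right)^{2} = \left(2829 + 32\right)^{2} = 2861^{2} = 8185321$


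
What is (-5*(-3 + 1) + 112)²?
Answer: 14884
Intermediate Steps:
(-5*(-3 + 1) + 112)² = (-5*(-2) + 112)² = (10 + 112)² = 122² = 14884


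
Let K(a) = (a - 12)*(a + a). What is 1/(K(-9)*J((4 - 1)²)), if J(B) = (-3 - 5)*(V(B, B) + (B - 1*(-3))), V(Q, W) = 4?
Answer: -1/48384 ≈ -2.0668e-5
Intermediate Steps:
K(a) = 2*a*(-12 + a) (K(a) = (-12 + a)*(2*a) = 2*a*(-12 + a))
J(B) = -56 - 8*B (J(B) = (-3 - 5)*(4 + (B - 1*(-3))) = -8*(4 + (B + 3)) = -8*(4 + (3 + B)) = -8*(7 + B) = -56 - 8*B)
1/(K(-9)*J((4 - 1)²)) = 1/((2*(-9)*(-12 - 9))*(-56 - 8*(4 - 1)²)) = 1/((2*(-9)*(-21))*(-56 - 8*3²)) = 1/(378*(-56 - 8*9)) = 1/(378*(-56 - 72)) = 1/(378*(-128)) = 1/(-48384) = -1/48384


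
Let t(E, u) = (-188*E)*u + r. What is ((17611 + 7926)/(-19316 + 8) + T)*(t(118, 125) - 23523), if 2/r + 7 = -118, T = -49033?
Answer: 330952663981587277/2413500 ≈ 1.3713e+11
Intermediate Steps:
r = -2/125 (r = 2/(-7 - 118) = 2/(-125) = 2*(-1/125) = -2/125 ≈ -0.016000)
t(E, u) = -2/125 - 188*E*u (t(E, u) = (-188*E)*u - 2/125 = -188*E*u - 2/125 = -2/125 - 188*E*u)
((17611 + 7926)/(-19316 + 8) + T)*(t(118, 125) - 23523) = ((17611 + 7926)/(-19316 + 8) - 49033)*((-2/125 - 188*118*125) - 23523) = (25537/(-19308) - 49033)*((-2/125 - 2773000) - 23523) = (25537*(-1/19308) - 49033)*(-346625002/125 - 23523) = (-25537/19308 - 49033)*(-349565377/125) = -946754701/19308*(-349565377/125) = 330952663981587277/2413500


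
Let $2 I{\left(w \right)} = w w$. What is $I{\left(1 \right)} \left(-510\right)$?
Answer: $-255$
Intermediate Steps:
$I{\left(w \right)} = \frac{w^{2}}{2}$ ($I{\left(w \right)} = \frac{w w}{2} = \frac{w^{2}}{2}$)
$I{\left(1 \right)} \left(-510\right) = \frac{1^{2}}{2} \left(-510\right) = \frac{1}{2} \cdot 1 \left(-510\right) = \frac{1}{2} \left(-510\right) = -255$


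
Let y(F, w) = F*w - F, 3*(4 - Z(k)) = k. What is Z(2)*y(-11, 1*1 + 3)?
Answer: -110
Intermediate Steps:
Z(k) = 4 - k/3
y(F, w) = -F + F*w
Z(2)*y(-11, 1*1 + 3) = (4 - ⅓*2)*(-11*(-1 + (1*1 + 3))) = (4 - ⅔)*(-11*(-1 + (1 + 3))) = 10*(-11*(-1 + 4))/3 = 10*(-11*3)/3 = (10/3)*(-33) = -110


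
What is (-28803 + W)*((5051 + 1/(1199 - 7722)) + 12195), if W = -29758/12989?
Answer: -42090466620689725/84727247 ≈ -4.9678e+8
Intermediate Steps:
W = -29758/12989 (W = -29758*1/12989 = -29758/12989 ≈ -2.2910)
(-28803 + W)*((5051 + 1/(1199 - 7722)) + 12195) = (-28803 - 29758/12989)*((5051 + 1/(1199 - 7722)) + 12195) = -374151925*((5051 + 1/(-6523)) + 12195)/12989 = -374151925*((5051 - 1/6523) + 12195)/12989 = -374151925*(32947672/6523 + 12195)/12989 = -374151925/12989*112495657/6523 = -42090466620689725/84727247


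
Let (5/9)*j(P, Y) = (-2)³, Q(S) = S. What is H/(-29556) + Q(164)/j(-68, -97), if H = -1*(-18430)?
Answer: -88760/7389 ≈ -12.012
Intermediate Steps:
H = 18430
j(P, Y) = -72/5 (j(P, Y) = (9/5)*(-2)³ = (9/5)*(-8) = -72/5)
H/(-29556) + Q(164)/j(-68, -97) = 18430/(-29556) + 164/(-72/5) = 18430*(-1/29556) + 164*(-5/72) = -9215/14778 - 205/18 = -88760/7389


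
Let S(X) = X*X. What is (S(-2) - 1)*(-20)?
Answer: -60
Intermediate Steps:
S(X) = X²
(S(-2) - 1)*(-20) = ((-2)² - 1)*(-20) = (4 - 1)*(-20) = 3*(-20) = -60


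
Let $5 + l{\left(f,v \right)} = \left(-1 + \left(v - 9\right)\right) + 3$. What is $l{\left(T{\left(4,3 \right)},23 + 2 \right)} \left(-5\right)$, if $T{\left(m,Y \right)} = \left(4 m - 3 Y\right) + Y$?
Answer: $-65$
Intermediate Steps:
$T{\left(m,Y \right)} = - 2 Y + 4 m$ ($T{\left(m,Y \right)} = \left(- 3 Y + 4 m\right) + Y = - 2 Y + 4 m$)
$l{\left(f,v \right)} = -12 + v$ ($l{\left(f,v \right)} = -5 + \left(\left(-1 + \left(v - 9\right)\right) + 3\right) = -5 + \left(\left(-1 + \left(-9 + v\right)\right) + 3\right) = -5 + \left(\left(-10 + v\right) + 3\right) = -5 + \left(-7 + v\right) = -12 + v$)
$l{\left(T{\left(4,3 \right)},23 + 2 \right)} \left(-5\right) = \left(-12 + \left(23 + 2\right)\right) \left(-5\right) = \left(-12 + 25\right) \left(-5\right) = 13 \left(-5\right) = -65$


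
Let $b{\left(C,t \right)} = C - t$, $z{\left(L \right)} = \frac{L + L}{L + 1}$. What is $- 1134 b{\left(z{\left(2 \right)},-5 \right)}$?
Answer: $-7182$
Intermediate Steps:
$z{\left(L \right)} = \frac{2 L}{1 + L}$
$- 1134 b{\left(z{\left(2 \right)},-5 \right)} = - 1134 \left(2 \cdot 2 \frac{1}{1 + 2} - -5\right) = - 1134 \left(2 \cdot 2 \cdot \frac{1}{3} + 5\right) = - 1134 \left(\frac{4}{3} + 5\right) = \left(-1134\right) \frac{19}{3} = -7182$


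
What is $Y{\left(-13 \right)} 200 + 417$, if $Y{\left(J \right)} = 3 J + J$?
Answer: $-9983$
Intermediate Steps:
$Y{\left(J \right)} = 4 J$
$Y{\left(-13 \right)} 200 + 417 = 4 \left(-13\right) 200 + 417 = \left(-52\right) 200 + 417 = -10400 + 417 = -9983$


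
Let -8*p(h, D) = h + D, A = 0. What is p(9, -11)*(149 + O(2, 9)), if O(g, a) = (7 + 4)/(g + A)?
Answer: 309/8 ≈ 38.625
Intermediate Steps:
O(g, a) = 11/g (O(g, a) = (7 + 4)/(g + 0) = 11/g)
p(h, D) = -D/8 - h/8 (p(h, D) = -(h + D)/8 = -(D + h)/8 = -D/8 - h/8)
p(9, -11)*(149 + O(2, 9)) = (-1/8*(-11) - 1/8*9)*(149 + 11/2) = (11/8 - 9/8)*(149 + 11*(1/2)) = (149 + 11/2)/4 = (1/4)*(309/2) = 309/8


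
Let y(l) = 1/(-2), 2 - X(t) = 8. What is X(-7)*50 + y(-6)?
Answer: -601/2 ≈ -300.50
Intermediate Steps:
X(t) = -6 (X(t) = 2 - 1*8 = 2 - 8 = -6)
y(l) = -½
X(-7)*50 + y(-6) = -6*50 - ½ = -300 - ½ = -601/2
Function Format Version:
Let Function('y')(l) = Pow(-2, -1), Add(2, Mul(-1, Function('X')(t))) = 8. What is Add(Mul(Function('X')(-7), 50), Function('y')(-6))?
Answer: Rational(-601, 2) ≈ -300.50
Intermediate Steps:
Function('X')(t) = -6 (Function('X')(t) = Add(2, Mul(-1, 8)) = Add(2, -8) = -6)
Function('y')(l) = Rational(-1, 2)
Add(Mul(Function('X')(-7), 50), Function('y')(-6)) = Add(Mul(-6, 50), Rational(-1, 2)) = Add(-300, Rational(-1, 2)) = Rational(-601, 2)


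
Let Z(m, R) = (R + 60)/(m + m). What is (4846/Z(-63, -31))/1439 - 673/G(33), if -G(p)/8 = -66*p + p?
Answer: -10505912323/716103960 ≈ -14.671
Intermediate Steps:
Z(m, R) = (60 + R)/(2*m) (Z(m, R) = (60 + R)/((2*m)) = (60 + R)*(1/(2*m)) = (60 + R)/(2*m))
G(p) = 520*p (G(p) = -8*(-66*p + p) = -(-520)*p = 520*p)
(4846/Z(-63, -31))/1439 - 673/G(33) = (4846/(((½)*(60 - 31)/(-63))))/1439 - 673/(520*33) = (4846/(((½)*(-1/63)*29)))*(1/1439) - 673/17160 = (4846/(-29/126))*(1/1439) - 673*1/17160 = (4846*(-126/29))*(1/1439) - 673/17160 = -610596/29*1/1439 - 673/17160 = -610596/41731 - 673/17160 = -10505912323/716103960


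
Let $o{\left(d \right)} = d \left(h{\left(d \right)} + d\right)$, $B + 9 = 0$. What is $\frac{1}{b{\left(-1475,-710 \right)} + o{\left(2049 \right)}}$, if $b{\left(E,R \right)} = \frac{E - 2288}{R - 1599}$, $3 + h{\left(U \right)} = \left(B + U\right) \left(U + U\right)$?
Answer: $\frac{2309}{39561640186969} \approx 5.8365 \cdot 10^{-11}$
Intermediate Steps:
$B = -9$ ($B = -9 + 0 = -9$)
$h{\left(U \right)} = -3 + 2 U \left(-9 + U\right)$ ($h{\left(U \right)} = -3 + \left(-9 + U\right) \left(U + U\right) = -3 + \left(-9 + U\right) 2 U = -3 + 2 U \left(-9 + U\right)$)
$b{\left(E,R \right)} = \frac{-2288 + E}{-1599 + R}$
$o{\left(d \right)} = d \left(-3 - 17 d + 2 d^{2}\right)$ ($o{\left(d \right)} = d \left(\left(-3 - 18 d + 2 d^{2}\right) + d\right) = d \left(-3 - 17 d + 2 d^{2}\right)$)
$\frac{1}{b{\left(-1475,-710 \right)} + o{\left(2049 \right)}} = \frac{1}{\frac{-2288 - 1475}{-1599 - 710} + 2049 \left(-3 - 34833 + 2 \cdot 2049^{2}\right)} = \frac{1}{\frac{1}{-2309} \left(-3763\right) + 2049 \left(-3 - 34833 + 2 \cdot 4198401\right)} = \frac{1}{\left(- \frac{1}{2309}\right) \left(-3763\right) + 2049 \left(-3 - 34833 + 8396802\right)} = \frac{1}{\frac{3763}{2309} + 2049 \cdot 8361966} = \frac{1}{\frac{3763}{2309} + 17133668334} = \frac{1}{\frac{39561640186969}{2309}} = \frac{2309}{39561640186969}$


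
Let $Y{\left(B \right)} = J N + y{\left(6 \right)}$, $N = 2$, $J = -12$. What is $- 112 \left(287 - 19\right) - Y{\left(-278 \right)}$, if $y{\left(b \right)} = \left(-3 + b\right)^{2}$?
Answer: $-30001$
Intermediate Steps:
$Y{\left(B \right)} = -15$ ($Y{\left(B \right)} = \left(-12\right) 2 + \left(-3 + 6\right)^{2} = -24 + 3^{2} = -24 + 9 = -15$)
$- 112 \left(287 - 19\right) - Y{\left(-278 \right)} = - 112 \left(287 - 19\right) - -15 = \left(-112\right) 268 + 15 = -30016 + 15 = -30001$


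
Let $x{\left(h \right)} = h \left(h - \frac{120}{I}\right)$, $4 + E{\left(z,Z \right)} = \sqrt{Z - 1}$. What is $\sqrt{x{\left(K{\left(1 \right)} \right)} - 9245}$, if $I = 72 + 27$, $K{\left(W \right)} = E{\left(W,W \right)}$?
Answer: $\frac{i \sqrt{10045101}}{33} \approx 96.042 i$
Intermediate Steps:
$E{\left(z,Z \right)} = -4 + \sqrt{-1 + Z}$ ($E{\left(z,Z \right)} = -4 + \sqrt{Z - 1} = -4 + \sqrt{-1 + Z}$)
$K{\left(W \right)} = -4 + \sqrt{-1 + W}$
$I = 99$
$x{\left(h \right)} = h \left(- \frac{40}{33} + h\right)$ ($x{\left(h \right)} = h \left(h - \frac{120}{99}\right) = h \left(h - \frac{40}{33}\right) = h \left(- \frac{40}{33} + h\right)$)
$\sqrt{x{\left(K{\left(1 \right)} \right)} - 9245} = \sqrt{\frac{\left(-4 + \sqrt{-1 + 1}\right) \left(-40 + 33 \left(-4 + \sqrt{-1 + 1}\right)\right)}{33} - 9245} = \sqrt{\frac{\left(-4 + \sqrt{0}\right) \left(-40 + 33 \left(-4 + \sqrt{0}\right)\right)}{33} - 9245} = \sqrt{\frac{\left(-4 + 0\right) \left(-40 + 33 \left(-4 + 0\right)\right)}{33} - 9245} = \sqrt{\frac{1}{33} \left(-4\right) \left(-40 + 33 \left(-4\right)\right) - 9245} = \sqrt{\frac{1}{33} \left(-4\right) \left(-40 - 132\right) - 9245} = \sqrt{\frac{1}{33} \left(-4\right) \left(-172\right) - 9245} = \sqrt{\frac{688}{33} - 9245} = \sqrt{- \frac{304397}{33}} = \frac{i \sqrt{10045101}}{33}$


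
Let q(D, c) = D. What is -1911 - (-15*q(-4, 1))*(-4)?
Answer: -1671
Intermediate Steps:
-1911 - (-15*q(-4, 1))*(-4) = -1911 - (-15*(-4))*(-4) = -1911 - 60*(-4) = -1911 - 1*(-240) = -1911 + 240 = -1671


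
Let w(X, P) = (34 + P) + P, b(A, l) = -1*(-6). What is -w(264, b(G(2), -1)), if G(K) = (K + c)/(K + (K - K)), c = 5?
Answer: -46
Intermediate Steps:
G(K) = (5 + K)/K (G(K) = (K + 5)/(K + (K - K)) = (5 + K)/(K + 0) = (5 + K)/K)
b(A, l) = 6
w(X, P) = 34 + 2*P
-w(264, b(G(2), -1)) = -(34 + 2*6) = -(34 + 12) = -1*46 = -46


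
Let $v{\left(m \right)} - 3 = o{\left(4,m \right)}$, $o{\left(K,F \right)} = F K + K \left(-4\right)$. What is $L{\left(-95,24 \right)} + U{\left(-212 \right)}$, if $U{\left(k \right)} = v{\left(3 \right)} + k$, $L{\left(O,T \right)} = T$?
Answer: $-189$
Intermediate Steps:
$o{\left(K,F \right)} = - 4 K + F K$ ($o{\left(K,F \right)} = F K - 4 K = - 4 K + F K$)
$v{\left(m \right)} = -13 + 4 m$ ($v{\left(m \right)} = 3 + 4 \left(-4 + m\right) = 3 + \left(-16 + 4 m\right) = -13 + 4 m$)
$U{\left(k \right)} = -1 + k$ ($U{\left(k \right)} = \left(-13 + 4 \cdot 3\right) + k = \left(-13 + 12\right) + k = -1 + k$)
$L{\left(-95,24 \right)} + U{\left(-212 \right)} = 24 - 213 = -189$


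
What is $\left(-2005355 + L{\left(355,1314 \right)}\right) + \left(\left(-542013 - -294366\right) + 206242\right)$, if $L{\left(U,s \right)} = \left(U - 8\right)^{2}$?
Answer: $-1926351$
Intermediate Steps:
$L{\left(U,s \right)} = \left(-8 + U\right)^{2}$
$\left(-2005355 + L{\left(355,1314 \right)}\right) + \left(\left(-542013 - -294366\right) + 206242\right) = \left(-2005355 + \left(-8 + 355\right)^{2}\right) + \left(\left(-542013 - -294366\right) + 206242\right) = \left(-2005355 + 347^{2}\right) + \left(\left(-542013 + 294366\right) + 206242\right) = \left(-2005355 + 120409\right) + \left(-247647 + 206242\right) = -1884946 - 41405 = -1926351$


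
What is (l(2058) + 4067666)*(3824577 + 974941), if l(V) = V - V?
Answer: 19522836184988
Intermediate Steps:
l(V) = 0
(l(2058) + 4067666)*(3824577 + 974941) = (0 + 4067666)*(3824577 + 974941) = 4067666*4799518 = 19522836184988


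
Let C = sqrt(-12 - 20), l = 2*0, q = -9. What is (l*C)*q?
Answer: 0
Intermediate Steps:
l = 0
C = 4*I*sqrt(2) (C = sqrt(-32) = 4*I*sqrt(2) ≈ 5.6569*I)
(l*C)*q = (0*(4*I*sqrt(2)))*(-9) = 0*(-9) = 0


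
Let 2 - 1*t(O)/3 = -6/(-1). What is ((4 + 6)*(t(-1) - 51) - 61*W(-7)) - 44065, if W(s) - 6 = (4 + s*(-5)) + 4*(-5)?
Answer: -46220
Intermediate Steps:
t(O) = -12 (t(O) = 6 - (-18)/(-1) = 6 - (-18)*(-1) = 6 - 3*6 = 6 - 18 = -12)
W(s) = -10 - 5*s (W(s) = 6 + ((4 + s*(-5)) + 4*(-5)) = 6 + ((4 - 5*s) - 20) = 6 + (-16 - 5*s) = -10 - 5*s)
((4 + 6)*(t(-1) - 51) - 61*W(-7)) - 44065 = ((4 + 6)*(-12 - 51) - 61*(-10 - 5*(-7))) - 44065 = (10*(-63) - 61*(-10 + 35)) - 44065 = (-630 - 61*25) - 44065 = (-630 - 1525) - 44065 = -2155 - 44065 = -46220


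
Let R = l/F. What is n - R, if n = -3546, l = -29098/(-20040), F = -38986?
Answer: -1385208432571/390639720 ≈ -3546.0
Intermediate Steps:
l = 14549/10020 (l = -29098*(-1/20040) = 14549/10020 ≈ 1.4520)
R = -14549/390639720 (R = (14549/10020)/(-38986) = (14549/10020)*(-1/38986) = -14549/390639720 ≈ -3.7244e-5)
n - R = -3546 - 1*(-14549/390639720) = -3546 + 14549/390639720 = -1385208432571/390639720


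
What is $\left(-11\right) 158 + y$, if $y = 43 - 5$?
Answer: $-1700$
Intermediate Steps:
$y = 38$
$\left(-11\right) 158 + y = \left(-11\right) 158 + 38 = -1738 + 38 = -1700$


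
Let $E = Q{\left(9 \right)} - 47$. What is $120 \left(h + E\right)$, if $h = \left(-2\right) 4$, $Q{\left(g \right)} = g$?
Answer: $-5520$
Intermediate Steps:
$h = -8$
$E = -38$ ($E = 9 - 47 = -38$)
$120 \left(h + E\right) = 120 \left(-8 - 38\right) = 120 \left(-46\right) = -5520$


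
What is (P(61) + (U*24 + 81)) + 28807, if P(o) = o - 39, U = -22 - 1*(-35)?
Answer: 29222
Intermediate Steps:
U = 13 (U = -22 + 35 = 13)
P(o) = -39 + o
(P(61) + (U*24 + 81)) + 28807 = ((-39 + 61) + (13*24 + 81)) + 28807 = (22 + (312 + 81)) + 28807 = (22 + 393) + 28807 = 415 + 28807 = 29222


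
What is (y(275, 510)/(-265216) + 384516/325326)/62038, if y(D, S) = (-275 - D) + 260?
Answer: 8506178333/446061804073984 ≈ 1.9069e-5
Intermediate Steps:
y(D, S) = -15 - D
(y(275, 510)/(-265216) + 384516/325326)/62038 = ((-15 - 1*275)/(-265216) + 384516/325326)/62038 = ((-15 - 275)*(-1/265216) + 384516*(1/325326))*(1/62038) = (-290*(-1/265216) + 64086/54221)*(1/62038) = (145/132608 + 64086/54221)*(1/62038) = (8506178333/7190138368)*(1/62038) = 8506178333/446061804073984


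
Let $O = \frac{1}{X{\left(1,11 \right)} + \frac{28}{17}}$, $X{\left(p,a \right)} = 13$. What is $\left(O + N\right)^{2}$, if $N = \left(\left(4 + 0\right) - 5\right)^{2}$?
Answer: $\frac{70756}{62001} \approx 1.1412$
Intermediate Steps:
$N = 1$ ($N = \left(4 - 5\right)^{2} = \left(-1\right)^{2} = 1$)
$O = \frac{17}{249}$ ($O = \frac{1}{13 + \frac{28}{17}} = \frac{1}{\frac{249}{17}} = \frac{17}{249} \approx 0.068273$)
$\left(O + N\right)^{2} = \left(\frac{17}{249} + 1\right)^{2} = \left(\frac{266}{249}\right)^{2} = \frac{70756}{62001}$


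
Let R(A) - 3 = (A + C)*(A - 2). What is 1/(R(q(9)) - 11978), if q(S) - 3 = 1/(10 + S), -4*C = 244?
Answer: -361/4344995 ≈ -8.3084e-5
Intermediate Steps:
C = -61 (C = -1/4*244 = -61)
q(S) = 3 + 1/(10 + S)
R(A) = 3 + (-61 + A)*(-2 + A) (R(A) = 3 + (A - 61)*(A - 2) = 3 + (-61 + A)*(-2 + A))
1/(R(q(9)) - 11978) = 1/((125 + ((31 + 3*9)/(10 + 9))**2 - 63*(31 + 3*9)/(10 + 9)) - 11978) = 1/((125 + ((31 + 27)/19)**2 - 63*(31 + 27)/19) - 11978) = 1/((125 + ((1/19)*58)**2 - 63*58/19) - 11978) = 1/((125 + (58/19)**2 - 63*58/19) - 11978) = 1/((125 + 3364/361 - 3654/19) - 11978) = 1/(-20937/361 - 11978) = 1/(-4344995/361) = -361/4344995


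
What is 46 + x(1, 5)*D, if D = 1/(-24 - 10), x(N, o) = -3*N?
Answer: 1567/34 ≈ 46.088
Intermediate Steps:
D = -1/34 (D = 1/(-34) = -1/34 ≈ -0.029412)
46 + x(1, 5)*D = 46 - 3*1*(-1/34) = 46 - 3*(-1/34) = 46 + 3/34 = 1567/34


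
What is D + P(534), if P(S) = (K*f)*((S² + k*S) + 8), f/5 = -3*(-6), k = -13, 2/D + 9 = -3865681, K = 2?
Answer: 96796800286199/1932845 ≈ 5.0080e+7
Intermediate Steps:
D = -1/1932845 (D = 2/(-9 - 3865681) = 2/(-3865690) = 2*(-1/3865690) = -1/1932845 ≈ -5.1737e-7)
f = 90 (f = 5*(-3*(-6)) = 5*18 = 90)
P(S) = 1440 - 2340*S + 180*S² (P(S) = (2*90)*((S² - 13*S) + 8) = 180*(8 + S² - 13*S) = 1440 - 2340*S + 180*S²)
D + P(534) = -1/1932845 + (1440 - 2340*534 + 180*534²) = -1/1932845 + (1440 - 1249560 + 180*285156) = -1/1932845 + (1440 - 1249560 + 51328080) = -1/1932845 + 50079960 = 96796800286199/1932845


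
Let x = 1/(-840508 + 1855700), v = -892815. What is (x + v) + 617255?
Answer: -279746307519/1015192 ≈ -2.7556e+5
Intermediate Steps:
x = 1/1015192 ≈ 9.8504e-7
(x + v) + 617255 = (1/1015192 - 892815) + 617255 = -906378645479/1015192 + 617255 = -279746307519/1015192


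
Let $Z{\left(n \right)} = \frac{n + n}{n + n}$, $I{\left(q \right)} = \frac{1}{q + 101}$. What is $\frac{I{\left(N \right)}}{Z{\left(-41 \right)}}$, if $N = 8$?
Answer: $\frac{1}{109} \approx 0.0091743$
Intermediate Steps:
$I{\left(q \right)} = \frac{1}{101 + q}$
$Z{\left(n \right)} = 1$ ($Z{\left(n \right)} = \frac{2 n}{2 n} = 2 n \frac{1}{2 n} = 1$)
$\frac{I{\left(N \right)}}{Z{\left(-41 \right)}} = \frac{1}{\left(101 + 8\right) 1} = \frac{1}{109} \cdot 1 = \frac{1}{109}$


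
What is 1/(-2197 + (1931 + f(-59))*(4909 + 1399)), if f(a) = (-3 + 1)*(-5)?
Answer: 1/12241631 ≈ 8.1688e-8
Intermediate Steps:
f(a) = 10 (f(a) = -2*(-5) = 10)
1/(-2197 + (1931 + f(-59))*(4909 + 1399)) = 1/(-2197 + (1931 + 10)*(4909 + 1399)) = 1/(-2197 + 1941*6308) = 1/(-2197 + 12243828) = 1/12241631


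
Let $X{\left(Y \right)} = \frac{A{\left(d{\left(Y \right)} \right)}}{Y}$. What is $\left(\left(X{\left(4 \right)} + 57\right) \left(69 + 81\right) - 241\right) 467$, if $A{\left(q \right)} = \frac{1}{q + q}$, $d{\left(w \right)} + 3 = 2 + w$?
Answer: $\frac{15532887}{4} \approx 3.8832 \cdot 10^{6}$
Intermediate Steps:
$d{\left(w \right)} = -1 + w$ ($d{\left(w \right)} = -3 + \left(2 + w\right) = -1 + w$)
$A{\left(q \right)} = \frac{1}{2 q}$
$X{\left(Y \right)} = \frac{1}{2 Y \left(-1 + Y\right)}$ ($X{\left(Y \right)} = \frac{\frac{1}{2} \frac{1}{-1 + Y}}{Y} = \frac{1}{2 Y \left(-1 + Y\right)}$)
$\left(\left(X{\left(4 \right)} + 57\right) \left(69 + 81\right) - 241\right) 467 = \left(\left(\frac{1}{2 \cdot 4 \left(-1 + 4\right)} + 57\right) \left(69 + 81\right) - 241\right) 467 = \left(\left(\frac{1}{2} \cdot \frac{1}{4} \cdot \frac{1}{3} + 57\right) 150 - 241\right) 467 = \left(\left(\frac{1}{24} + 57\right) 150 - 241\right) 467 = \left(\frac{1369}{24} \cdot 150 - 241\right) 467 = \left(\frac{34225}{4} - 241\right) 467 = \frac{33261}{4} \cdot 467 = \frac{15532887}{4}$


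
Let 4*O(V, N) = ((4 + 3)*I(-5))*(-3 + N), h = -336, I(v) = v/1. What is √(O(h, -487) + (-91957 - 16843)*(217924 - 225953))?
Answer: 5*√139769518/2 ≈ 29556.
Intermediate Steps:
I(v) = v (I(v) = v*1 = v)
O(V, N) = 105/4 - 35*N/4 (O(V, N) = (((4 + 3)*(-5))*(-3 + N))/4 = ((7*(-5))*(-3 + N))/4 = (-35*(-3 + N))/4 = (105 - 35*N)/4 = 105/4 - 35*N/4)
√(O(h, -487) + (-91957 - 16843)*(217924 - 225953)) = √((105/4 - 35/4*(-487)) + (-91957 - 16843)*(217924 - 225953)) = √((105/4 + 17045/4) - 108800*(-8029)) = √(8575/2 + 873555200) = √(1747118975/2) = 5*√139769518/2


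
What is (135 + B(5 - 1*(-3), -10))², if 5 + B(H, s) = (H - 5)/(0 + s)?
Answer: 1682209/100 ≈ 16822.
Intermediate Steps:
B(H, s) = -5 + (-5 + H)/s (B(H, s) = -5 + (H - 5)/(0 + s) = -5 + (-5 + H)/s)
(135 + B(5 - 1*(-3), -10))² = (135 + (-5 + (5 - 1*(-3)) - 5*(-10))/(-10))² = (135 - (-5 + (5 + 3) + 50)/10)² = (135 - (-5 + 8 + 50)/10)² = (135 - ⅒*53)² = (135 - 53/10)² = (1297/10)² = 1682209/100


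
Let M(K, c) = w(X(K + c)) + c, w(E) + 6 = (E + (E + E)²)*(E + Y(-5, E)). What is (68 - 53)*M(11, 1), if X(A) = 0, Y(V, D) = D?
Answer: -75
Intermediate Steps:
w(E) = -6 + 2*E*(E + 4*E²) (w(E) = -6 + (E + (E + E)²)*(E + E) = -6 + (E + (2*E)²)*(2*E) = -6 + (E + 4*E²)*(2*E) = -6 + 2*E*(E + 4*E²))
M(K, c) = -6 + c (M(K, c) = (-6 + 2*0² + 8*0³) + c = (-6 + 2*0 + 8*0) + c = (-6 + 0 + 0) + c = -6 + c)
(68 - 53)*M(11, 1) = (68 - 53)*(-6 + 1) = 15*(-5) = -75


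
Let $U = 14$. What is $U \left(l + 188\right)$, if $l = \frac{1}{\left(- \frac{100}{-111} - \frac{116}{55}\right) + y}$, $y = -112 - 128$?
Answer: $\frac{276838183}{105184} \approx 2631.9$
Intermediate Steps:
$y = -240$
$l = - \frac{6105}{1472576}$ ($l = \frac{1}{\left(- \frac{100}{-111} - \frac{116}{55}\right) - 240} = \frac{1}{\left(\left(-100\right) \left(- \frac{1}{111}\right) - \frac{116}{55}\right) - 240} = \frac{1}{\left(\frac{100}{111} - \frac{116}{55}\right) - 240} = \frac{1}{- \frac{7376}{6105} - 240} = \frac{1}{- \frac{1472576}{6105}} = - \frac{6105}{1472576} \approx -0.0041458$)
$U \left(l + 188\right) = 14 \left(- \frac{6105}{1472576} + 188\right) = 14 \cdot \frac{276838183}{1472576} = \frac{276838183}{105184}$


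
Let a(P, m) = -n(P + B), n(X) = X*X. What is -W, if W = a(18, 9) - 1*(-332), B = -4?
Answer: -136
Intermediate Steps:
n(X) = X²
a(P, m) = -(-4 + P)² (a(P, m) = -(P - 4)² = -(-4 + P)²)
W = 136 (W = -(-4 + 18)² - 1*(-332) = -1*14² + 332 = -1*196 + 332 = -196 + 332 = 136)
-W = -1*136 = -136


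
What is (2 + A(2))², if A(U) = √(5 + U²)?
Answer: 25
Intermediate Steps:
(2 + A(2))² = (2 + √(5 + 2²))² = (2 + √(5 + 4))² = (2 + √9)² = (2 + 3)² = 5² = 25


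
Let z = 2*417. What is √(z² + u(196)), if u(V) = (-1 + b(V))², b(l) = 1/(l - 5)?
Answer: 2*√6343653634/191 ≈ 834.00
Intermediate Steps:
b(l) = 1/(-5 + l)
u(V) = (-1 + 1/(-5 + V))²
z = 834
√(z² + u(196)) = √(834² + (-6 + 196)²/(-5 + 196)²) = √(695556 + 190²/191²) = √(695556 + 36100*(1/36481)) = √(695556 + 36100/36481) = √(25374614536/36481) = 2*√6343653634/191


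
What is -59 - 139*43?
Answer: -6036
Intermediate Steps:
-59 - 139*43 = -59 - 5977 = -6036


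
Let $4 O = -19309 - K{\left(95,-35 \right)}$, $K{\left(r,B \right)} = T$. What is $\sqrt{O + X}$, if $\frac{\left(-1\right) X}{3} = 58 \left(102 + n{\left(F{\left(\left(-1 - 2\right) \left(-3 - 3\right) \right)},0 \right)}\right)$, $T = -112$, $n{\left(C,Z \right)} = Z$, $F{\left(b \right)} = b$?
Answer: $\frac{3 i \sqrt{10021}}{2} \approx 150.16 i$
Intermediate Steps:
$K{\left(r,B \right)} = -112$
$X = -17748$ ($X = - 3 \cdot 58 \left(102 + 0\right) = - 3 \cdot 58 \cdot 102 = \left(-3\right) 5916 = -17748$)
$O = - \frac{19197}{4}$ ($O = \frac{-19309 - -112}{4} = \frac{-19309 + 112}{4} = \frac{1}{4} \left(-19197\right) = - \frac{19197}{4} \approx -4799.3$)
$\sqrt{O + X} = \sqrt{- \frac{19197}{4} - 17748} = \sqrt{- \frac{90189}{4}} = \frac{3 i \sqrt{10021}}{2}$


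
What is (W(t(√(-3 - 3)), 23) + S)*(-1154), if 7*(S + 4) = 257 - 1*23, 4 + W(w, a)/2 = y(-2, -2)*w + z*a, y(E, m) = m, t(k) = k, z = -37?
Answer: 13575656/7 + 4616*I*√6 ≈ 1.9394e+6 + 11307.0*I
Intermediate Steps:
W(w, a) = -8 - 74*a - 4*w (W(w, a) = -8 + 2*(-2*w - 37*a) = -8 + 2*(-37*a - 2*w) = -8 + (-74*a - 4*w) = -8 - 74*a - 4*w)
S = 206/7 (S = -4 + (257 - 1*23)/7 = -4 + (257 - 23)/7 = -4 + (⅐)*234 = -4 + 234/7 = 206/7 ≈ 29.429)
(W(t(√(-3 - 3)), 23) + S)*(-1154) = ((-8 - 74*23 - 4*√(-3 - 3)) + 206/7)*(-1154) = ((-8 - 1702 - 4*I*√6) + 206/7)*(-1154) = ((-1710 - 4*I*√6) + 206/7)*(-1154) = (-11764/7 - 4*I*√6)*(-1154) = 13575656/7 + 4616*I*√6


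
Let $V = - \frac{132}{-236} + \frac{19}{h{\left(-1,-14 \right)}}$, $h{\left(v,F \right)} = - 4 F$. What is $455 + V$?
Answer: $\frac{1506289}{3304} \approx 455.9$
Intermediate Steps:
$V = \frac{2969}{3304}$ ($V = - \frac{132}{-236} + \frac{19}{\left(-4\right) \left(-14\right)} = \left(-132\right) \left(- \frac{1}{236}\right) + \frac{19}{56} = \frac{33}{59} + 19 \cdot \frac{1}{56} = \frac{33}{59} + \frac{19}{56} = \frac{2969}{3304} \approx 0.89861$)
$455 + V = 455 + \frac{2969}{3304} = \frac{1506289}{3304}$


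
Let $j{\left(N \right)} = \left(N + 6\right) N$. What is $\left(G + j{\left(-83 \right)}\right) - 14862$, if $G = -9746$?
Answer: $-18217$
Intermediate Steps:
$j{\left(N \right)} = N \left(6 + N\right)$ ($j{\left(N \right)} = \left(6 + N\right) N = N \left(6 + N\right)$)
$\left(G + j{\left(-83 \right)}\right) - 14862 = \left(-9746 - 83 \left(6 - 83\right)\right) - 14862 = \left(-9746 - -6391\right) - 14862 = \left(-9746 + 6391\right) - 14862 = -3355 - 14862 = -18217$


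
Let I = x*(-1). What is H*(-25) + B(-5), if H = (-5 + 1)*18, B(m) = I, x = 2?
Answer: 1798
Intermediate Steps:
I = -2 (I = 2*(-1) = -2)
B(m) = -2
H = -72 (H = -4*18 = -72)
H*(-25) + B(-5) = -72*(-25) - 2 = 1800 - 2 = 1798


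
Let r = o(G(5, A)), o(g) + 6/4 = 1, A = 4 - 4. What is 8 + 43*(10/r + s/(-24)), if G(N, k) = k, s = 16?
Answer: -2642/3 ≈ -880.67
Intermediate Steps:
A = 0
o(g) = -1/2 (o(g) = -3/2 + 1 = -1/2)
r = -1/2 ≈ -0.50000
8 + 43*(10/r + s/(-24)) = 8 + 43*(10/(-1/2) + 16/(-24)) = 8 + 43*(10*(-2) + 16*(-1/24)) = 8 + 43*(-20 - 2/3) = 8 + 43*(-62/3) = 8 - 2666/3 = -2642/3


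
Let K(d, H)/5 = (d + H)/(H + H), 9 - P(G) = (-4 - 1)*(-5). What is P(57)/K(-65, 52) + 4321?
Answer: 21733/5 ≈ 4346.6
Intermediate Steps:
P(G) = -16 (P(G) = 9 - (-4 - 1)*(-5) = 9 - (-5)*(-5) = 9 - 1*25 = 9 - 25 = -16)
K(d, H) = 5*(H + d)/(2*H) (K(d, H) = 5*((d + H)/(H + H)) = 5*((H + d)/((2*H))) = 5*((H + d)*(1/(2*H))) = 5*((H + d)/(2*H)) = 5*(H + d)/(2*H))
P(57)/K(-65, 52) + 4321 = -16*104/(5*(52 - 65)) + 4321 = -16/((5/2)*(1/52)*(-13)) + 4321 = -16/(-5/8) + 4321 = -16*(-8/5) + 4321 = 128/5 + 4321 = 21733/5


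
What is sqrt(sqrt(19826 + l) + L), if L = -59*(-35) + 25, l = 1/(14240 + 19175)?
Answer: sqrt(2333615050250 + 33415*sqrt(22136962706265))/33415 ≈ 47.231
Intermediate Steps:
l = 1/33415 ≈ 2.9927e-5
L = 2090 (L = 2065 + 25 = 2090)
sqrt(sqrt(19826 + l) + L) = sqrt(sqrt(19826 + 1/33415) + 2090) = sqrt(sqrt(662485791/33415) + 2090) = sqrt(sqrt(22136962706265)/33415 + 2090) = sqrt(2090 + sqrt(22136962706265)/33415)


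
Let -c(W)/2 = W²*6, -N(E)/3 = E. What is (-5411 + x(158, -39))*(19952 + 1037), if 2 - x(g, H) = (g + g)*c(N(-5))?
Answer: 17794285299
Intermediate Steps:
N(E) = -3*E
c(W) = -12*W² (c(W) = -2*W²*6 = -12*W²)
x(g, H) = 2 + 5400*g (x(g, H) = 2 - (g + g)*(-12*(-3*(-5))²) = 2 - 2*g*(-12*15²) = 2 - 2*g*(-12*225) = 2 - 2*g*(-2700) = 2 - (-5400)*g = 2 + 5400*g)
(-5411 + x(158, -39))*(19952 + 1037) = (-5411 + (2 + 5400*158))*(19952 + 1037) = (-5411 + (2 + 853200))*20989 = (-5411 + 853202)*20989 = 847791*20989 = 17794285299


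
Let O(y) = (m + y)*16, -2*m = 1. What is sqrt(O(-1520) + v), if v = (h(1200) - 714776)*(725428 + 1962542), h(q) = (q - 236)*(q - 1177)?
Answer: 8*I*sqrt(29089043722) ≈ 1.3644e+6*I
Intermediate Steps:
m = -1/2 (m = -1/2*1 = -1/2 ≈ -0.50000)
O(y) = -8 + 16*y (O(y) = (-1/2 + y)*16 = -8 + 16*y)
h(q) = (-1177 + q)*(-236 + q) (h(q) = (-236 + q)*(-1177 + q) = (-1177 + q)*(-236 + q))
v = -1861698773880 (v = ((277772 + 1200**2 - 1413*1200) - 714776)*(725428 + 1962542) = ((277772 + 1440000 - 1695600) - 714776)*2687970 = (22172 - 714776)*2687970 = -692604*2687970 = -1861698773880)
sqrt(O(-1520) + v) = sqrt((-8 + 16*(-1520)) - 1861698773880) = sqrt((-8 - 24320) - 1861698773880) = sqrt(-24328 - 1861698773880) = sqrt(-1861698798208) = 8*I*sqrt(29089043722)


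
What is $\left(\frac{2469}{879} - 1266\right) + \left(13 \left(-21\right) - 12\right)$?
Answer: $- \frac{453620}{293} \approx -1548.2$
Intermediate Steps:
$\left(\frac{2469}{879} - 1266\right) + \left(13 \left(-21\right) - 12\right) = \left(2469 \cdot \frac{1}{879} - 1266\right) - 285 = \left(\frac{823}{293} - 1266\right) - 285 = - \frac{370115}{293} - 285 = - \frac{453620}{293}$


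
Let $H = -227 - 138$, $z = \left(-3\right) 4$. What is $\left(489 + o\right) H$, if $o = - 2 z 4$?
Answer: $-213525$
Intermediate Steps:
$z = -12$
$H = -365$ ($H = -227 - 138 = -365$)
$o = 96$ ($o = \left(-2\right) \left(-12\right) 4 = 24 \cdot 4 = 96$)
$\left(489 + o\right) H = \left(489 + 96\right) \left(-365\right) = 585 \left(-365\right) = -213525$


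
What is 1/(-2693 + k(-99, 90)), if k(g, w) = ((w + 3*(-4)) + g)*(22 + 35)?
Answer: -1/3890 ≈ -0.00025707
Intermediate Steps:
k(g, w) = -684 + 57*g + 57*w (k(g, w) = ((w - 12) + g)*57 = ((-12 + w) + g)*57 = (-12 + g + w)*57 = -684 + 57*g + 57*w)
1/(-2693 + k(-99, 90)) = 1/(-2693 + (-684 + 57*(-99) + 57*90)) = 1/(-2693 + (-684 - 5643 + 5130)) = 1/(-2693 - 1197) = 1/(-3890) = -1/3890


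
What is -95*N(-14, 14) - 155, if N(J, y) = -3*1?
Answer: 130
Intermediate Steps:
N(J, y) = -3
-95*N(-14, 14) - 155 = -95*(-3) - 155 = 285 - 155 = 130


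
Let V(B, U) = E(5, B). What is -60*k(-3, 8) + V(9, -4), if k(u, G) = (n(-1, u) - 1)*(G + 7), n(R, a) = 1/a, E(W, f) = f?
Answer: 1209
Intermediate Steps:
n(R, a) = 1/a
V(B, U) = B
k(u, G) = (-1 + 1/u)*(7 + G) (k(u, G) = (1/u - 1)*(G + 7) = (-1 + 1/u)*(7 + G))
-60*k(-3, 8) + V(9, -4) = -60*(7 + 8 - 1*(-3)*(7 + 8))/(-3) + 9 = -(-20)*(7 + 8 - 1*(-3)*15) + 9 = -(-20)*(7 + 8 + 45) + 9 = -(-20)*60 + 9 = -60*(-20) + 9 = 1200 + 9 = 1209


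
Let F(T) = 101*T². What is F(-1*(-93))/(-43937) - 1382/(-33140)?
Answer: -14444346463/728036090 ≈ -19.840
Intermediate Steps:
F(-1*(-93))/(-43937) - 1382/(-33140) = (101*(-1*(-93))²)/(-43937) - 1382/(-33140) = (101*93²)*(-1/43937) - 1382*(-1/33140) = (101*8649)*(-1/43937) + 691/16570 = 873549*(-1/43937) + 691/16570 = -873549/43937 + 691/16570 = -14444346463/728036090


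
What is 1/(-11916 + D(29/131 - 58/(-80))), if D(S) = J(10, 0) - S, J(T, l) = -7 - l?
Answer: -5240/62481479 ≈ -8.3865e-5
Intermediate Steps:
D(S) = -7 - S (D(S) = (-7 - 1*0) - S = (-7 + 0) - S = -7 - S)
1/(-11916 + D(29/131 - 58/(-80))) = 1/(-11916 + (-7 - (29/131 - 58/(-80)))) = 1/(-11916 + (-7 - (29*(1/131) - 58*(-1/80)))) = 1/(-11916 + (-7 - (29/131 + 29/40))) = 1/(-11916 + (-7 - 1*4959/5240)) = 1/(-11916 + (-7 - 4959/5240)) = 1/(-11916 - 41639/5240) = 1/(-62481479/5240) = -5240/62481479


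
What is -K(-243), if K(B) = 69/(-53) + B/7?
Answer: 13362/371 ≈ 36.016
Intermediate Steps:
K(B) = -69/53 + B/7 (K(B) = 69*(-1/53) + B*(1/7) = -69/53 + B/7)
-K(-243) = -(-69/53 + (1/7)*(-243)) = -(-69/53 - 243/7) = -1*(-13362/371) = 13362/371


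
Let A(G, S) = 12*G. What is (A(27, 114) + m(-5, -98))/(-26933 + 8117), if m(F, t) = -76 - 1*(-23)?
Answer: -271/18816 ≈ -0.014403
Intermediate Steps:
m(F, t) = -53 (m(F, t) = -76 + 23 = -53)
(A(27, 114) + m(-5, -98))/(-26933 + 8117) = (12*27 - 53)/(-26933 + 8117) = (324 - 53)/(-18816) = 271*(-1/18816) = -271/18816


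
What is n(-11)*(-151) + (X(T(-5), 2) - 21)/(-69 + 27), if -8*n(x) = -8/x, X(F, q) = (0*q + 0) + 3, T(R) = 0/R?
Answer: 1090/77 ≈ 14.156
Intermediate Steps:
T(R) = 0
X(F, q) = 3 (X(F, q) = (0 + 0) + 3 = 0 + 3 = 3)
n(x) = 1/x (n(x) = -(-1)/x = 1/x)
n(-11)*(-151) + (X(T(-5), 2) - 21)/(-69 + 27) = -151/(-11) + (3 - 21)/(-69 + 27) = -1/11*(-151) - 18/(-42) = 151/11 - 18*(-1/42) = 151/11 + 3/7 = 1090/77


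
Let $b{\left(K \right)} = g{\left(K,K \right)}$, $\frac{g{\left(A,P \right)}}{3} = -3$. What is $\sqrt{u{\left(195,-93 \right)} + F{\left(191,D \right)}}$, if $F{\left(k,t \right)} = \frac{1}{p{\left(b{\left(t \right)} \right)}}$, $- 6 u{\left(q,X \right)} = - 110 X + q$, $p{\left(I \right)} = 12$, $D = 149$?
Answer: $\frac{i \sqrt{62547}}{6} \approx 41.682 i$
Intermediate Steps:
$g{\left(A,P \right)} = -9$ ($g{\left(A,P \right)} = 3 \left(-3\right) = -9$)
$b{\left(K \right)} = -9$
$u{\left(q,X \right)} = - \frac{q}{6} + \frac{55 X}{3}$ ($u{\left(q,X \right)} = - \frac{- 110 X + q}{6} = - \frac{q - 110 X}{6} = - \frac{q}{6} + \frac{55 X}{3}$)
$F{\left(k,t \right)} = \frac{1}{12}$
$\sqrt{u{\left(195,-93 \right)} + F{\left(191,D \right)}} = \sqrt{\left(\left(- \frac{1}{6}\right) 195 + \frac{55}{3} \left(-93\right)\right) + \frac{1}{12}} = \sqrt{\left(- \frac{65}{2} - 1705\right) + \frac{1}{12}} = \sqrt{- \frac{3475}{2} + \frac{1}{12}} = \sqrt{- \frac{20849}{12}} = \frac{i \sqrt{62547}}{6}$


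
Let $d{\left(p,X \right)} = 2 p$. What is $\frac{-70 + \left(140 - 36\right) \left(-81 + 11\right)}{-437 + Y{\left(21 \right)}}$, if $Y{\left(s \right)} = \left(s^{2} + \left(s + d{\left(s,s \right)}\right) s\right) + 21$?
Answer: $- \frac{3675}{674} \approx -5.4525$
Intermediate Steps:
$Y{\left(s \right)} = 21 + 4 s^{2}$ ($Y{\left(s \right)} = \left(s^{2} + \left(s + 2 s\right) s\right) + 21 = \left(s^{2} + 3 s s\right) + 21 = \left(s^{2} + 3 s^{2}\right) + 21 = 4 s^{2} + 21 = 21 + 4 s^{2}$)
$\frac{-70 + \left(140 - 36\right) \left(-81 + 11\right)}{-437 + Y{\left(21 \right)}} = \frac{-70 + \left(140 - 36\right) \left(-81 + 11\right)}{-437 + \left(21 + 4 \cdot 21^{2}\right)} = \frac{-70 + 104 \left(-70\right)}{-437 + \left(21 + 4 \cdot 441\right)} = \frac{-70 - 7280}{-437 + \left(21 + 1764\right)} = - \frac{7350}{-437 + 1785} = - \frac{7350}{1348} = \left(-7350\right) \frac{1}{1348} = - \frac{3675}{674}$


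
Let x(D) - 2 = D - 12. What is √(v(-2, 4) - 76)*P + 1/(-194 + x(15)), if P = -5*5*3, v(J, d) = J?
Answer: -1/189 - 75*I*√78 ≈ -0.005291 - 662.38*I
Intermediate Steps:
P = -75 (P = -25*3 = -75)
x(D) = -10 + D (x(D) = 2 + (D - 12) = 2 + (-12 + D) = -10 + D)
√(v(-2, 4) - 76)*P + 1/(-194 + x(15)) = √(-2 - 76)*(-75) + 1/(-194 + (-10 + 15)) = √(-78)*(-75) + 1/(-194 + 5) = (I*√78)*(-75) + 1/(-189) = -75*I*√78 - 1/189 = -1/189 - 75*I*√78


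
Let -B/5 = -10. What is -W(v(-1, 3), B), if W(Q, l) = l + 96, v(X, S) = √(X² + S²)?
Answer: -146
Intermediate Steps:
v(X, S) = √(S² + X²)
B = 50 (B = -5*(-10) = 50)
W(Q, l) = 96 + l
-W(v(-1, 3), B) = -(96 + 50) = -1*146 = -146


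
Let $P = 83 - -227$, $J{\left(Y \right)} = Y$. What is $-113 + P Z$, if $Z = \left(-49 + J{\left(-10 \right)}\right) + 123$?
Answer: $19727$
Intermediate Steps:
$P = 310$ ($P = 83 + 227 = 310$)
$Z = 64$ ($Z = \left(-49 - 10\right) + 123 = -59 + 123 = 64$)
$-113 + P Z = -113 + 310 \cdot 64 = -113 + 19840 = 19727$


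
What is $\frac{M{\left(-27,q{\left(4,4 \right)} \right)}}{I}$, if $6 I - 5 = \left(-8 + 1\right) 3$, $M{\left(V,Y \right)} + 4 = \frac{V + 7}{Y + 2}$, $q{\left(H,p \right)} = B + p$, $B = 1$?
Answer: $\frac{18}{7} \approx 2.5714$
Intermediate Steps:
$q{\left(H,p \right)} = 1 + p$
$M{\left(V,Y \right)} = -4 + \frac{7 + V}{2 + Y}$ ($M{\left(V,Y \right)} = -4 + \frac{V + 7}{Y + 2} = -4 + \frac{7 + V}{2 + Y}$)
$I = - \frac{8}{3}$ ($I = \frac{5}{6} + \frac{\left(-8 + 1\right) 3}{6} = \frac{5}{6} + \frac{\left(-7\right) 3}{6} = \frac{5}{6} + \frac{1}{6} \left(-21\right) = \frac{5}{6} - \frac{7}{2} = - \frac{8}{3} \approx -2.6667$)
$\frac{M{\left(-27,q{\left(4,4 \right)} \right)}}{I} = \frac{\frac{1}{2 + \left(1 + 4\right)} \left(-1 - 27 - 4 \left(1 + 4\right)\right)}{- \frac{8}{3}} = \frac{-1 - 27 - 20}{2 + 5} \left(- \frac{3}{8}\right) = \frac{-1 - 27 - 20}{7} \left(- \frac{3}{8}\right) = \frac{1}{7} \left(-48\right) \left(- \frac{3}{8}\right) = \left(- \frac{48}{7}\right) \left(- \frac{3}{8}\right) = \frac{18}{7}$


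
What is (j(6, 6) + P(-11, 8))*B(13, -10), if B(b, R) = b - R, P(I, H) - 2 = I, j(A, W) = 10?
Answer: 23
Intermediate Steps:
P(I, H) = 2 + I
(j(6, 6) + P(-11, 8))*B(13, -10) = (10 + (2 - 11))*(13 - 1*(-10)) = (10 - 9)*(13 + 10) = 1*23 = 23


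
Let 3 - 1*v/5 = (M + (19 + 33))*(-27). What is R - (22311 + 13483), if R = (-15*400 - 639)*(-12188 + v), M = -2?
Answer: 35967503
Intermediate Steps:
v = 6765 (v = 15 - 5*(-2 + (19 + 33))*(-27) = 15 - 5*(-2 + 52)*(-27) = 15 - 250*(-27) = 15 - 5*(-1350) = 15 + 6750 = 6765)
R = 36003297 (R = (-15*400 - 639)*(-12188 + 6765) = (-6000 - 639)*(-5423) = -6639*(-5423) = 36003297)
R - (22311 + 13483) = 36003297 - (22311 + 13483) = 36003297 - 1*35794 = 36003297 - 35794 = 35967503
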